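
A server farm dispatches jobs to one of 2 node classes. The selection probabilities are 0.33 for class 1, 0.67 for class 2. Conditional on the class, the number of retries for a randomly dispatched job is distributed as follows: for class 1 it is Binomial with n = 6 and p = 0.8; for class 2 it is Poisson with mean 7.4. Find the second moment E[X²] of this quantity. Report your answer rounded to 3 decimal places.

49.567

For each component E[X²] = Var + (mean)², giving 1: 24; 2: 62.16.
Overall E[X²] = 0.33·24 + 0.67·62.16 = 49.5672.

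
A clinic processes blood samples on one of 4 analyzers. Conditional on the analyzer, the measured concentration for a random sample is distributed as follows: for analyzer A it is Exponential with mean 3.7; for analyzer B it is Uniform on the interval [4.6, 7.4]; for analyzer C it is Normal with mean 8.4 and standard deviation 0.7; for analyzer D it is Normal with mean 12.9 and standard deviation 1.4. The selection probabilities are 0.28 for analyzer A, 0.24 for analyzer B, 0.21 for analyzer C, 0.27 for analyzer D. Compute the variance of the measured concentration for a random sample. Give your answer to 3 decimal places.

Per component, A: μ=3.7, E[X²]=27.38; B: μ=6, E[X²]=36.6533; C: μ=8.4, E[X²]=71.05; D: μ=12.9, E[X²]=168.37.
E[X] = 0.28·3.7 + 0.24·6 + 0.21·8.4 + 0.27·12.9 = 7.723.
E[X²] = 0.28·27.38 + 0.24·36.6533 + 0.21·71.05 + 0.27·168.37 = 76.8436.
Var(X) = E[X²] − (E[X])² = 76.8436 − 59.6447 = 17.1989.

17.199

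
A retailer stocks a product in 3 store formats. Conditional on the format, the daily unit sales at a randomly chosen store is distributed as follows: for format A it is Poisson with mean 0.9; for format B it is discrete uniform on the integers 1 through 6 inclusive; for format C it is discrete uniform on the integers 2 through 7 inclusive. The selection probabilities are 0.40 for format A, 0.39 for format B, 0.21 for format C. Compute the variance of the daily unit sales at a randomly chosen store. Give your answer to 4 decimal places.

4.3351

Per component, A: μ=0.9, E[X²]=1.71; B: μ=3.5, E[X²]=15.1667; C: μ=4.5, E[X²]=23.1667.
E[X] = 0.4·0.9 + 0.39·3.5 + 0.21·4.5 = 2.67.
E[X²] = 0.4·1.71 + 0.39·15.1667 + 0.21·23.1667 = 11.464.
Var(X) = E[X²] − (E[X])² = 11.464 − 7.1289 = 4.3351.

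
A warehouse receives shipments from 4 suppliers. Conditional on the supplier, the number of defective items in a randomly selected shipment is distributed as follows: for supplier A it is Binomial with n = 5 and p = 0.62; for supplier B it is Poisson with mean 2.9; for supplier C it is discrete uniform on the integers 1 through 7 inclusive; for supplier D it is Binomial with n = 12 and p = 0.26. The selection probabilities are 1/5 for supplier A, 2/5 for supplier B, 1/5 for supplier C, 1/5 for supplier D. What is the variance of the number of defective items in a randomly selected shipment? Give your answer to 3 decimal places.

2.825

Per component, A: μ=3.1, E[X²]=10.788; B: μ=2.9, E[X²]=11.31; C: μ=4, E[X²]=20; D: μ=3.12, E[X²]=12.0432.
E[X] = 0.2·3.1 + 0.4·2.9 + 0.2·4 + 0.2·3.12 = 3.204.
E[X²] = 0.2·10.788 + 0.4·11.31 + 0.2·20 + 0.2·12.0432 = 13.0902.
Var(X) = E[X²] − (E[X])² = 13.0902 − 10.2656 = 2.82462.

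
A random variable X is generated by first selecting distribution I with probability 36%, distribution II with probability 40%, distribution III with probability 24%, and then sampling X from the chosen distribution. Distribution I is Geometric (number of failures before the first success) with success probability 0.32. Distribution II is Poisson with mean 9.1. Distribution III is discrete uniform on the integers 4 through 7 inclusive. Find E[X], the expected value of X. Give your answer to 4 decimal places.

Component means — I: 2.125; II: 9.1; III: 5.5.
E[X] = 0.36·2.125 + 0.4·9.1 + 0.24·5.5 = 5.725.

5.7250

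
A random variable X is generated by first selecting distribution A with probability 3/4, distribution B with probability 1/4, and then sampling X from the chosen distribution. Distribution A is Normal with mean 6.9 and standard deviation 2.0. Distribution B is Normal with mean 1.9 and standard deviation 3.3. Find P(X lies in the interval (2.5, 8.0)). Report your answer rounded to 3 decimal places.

Conditional on each component, P(2.5 < X < 8.0): A: 0.694937; B: 0.395597.
By total probability, P(2.5 < X < 8.0) = 0.75·0.694937 + 0.25·0.395597 = 0.620102.

0.620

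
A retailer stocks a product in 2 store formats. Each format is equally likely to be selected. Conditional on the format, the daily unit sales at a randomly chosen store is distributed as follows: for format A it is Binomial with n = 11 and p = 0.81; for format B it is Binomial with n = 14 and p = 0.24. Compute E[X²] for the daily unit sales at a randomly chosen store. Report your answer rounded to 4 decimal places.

For each component E[X²] = Var + (mean)², giving A: 81.081; B: 13.8432.
Overall E[X²] = 0.5·81.081 + 0.5·13.8432 = 47.4621.

47.4621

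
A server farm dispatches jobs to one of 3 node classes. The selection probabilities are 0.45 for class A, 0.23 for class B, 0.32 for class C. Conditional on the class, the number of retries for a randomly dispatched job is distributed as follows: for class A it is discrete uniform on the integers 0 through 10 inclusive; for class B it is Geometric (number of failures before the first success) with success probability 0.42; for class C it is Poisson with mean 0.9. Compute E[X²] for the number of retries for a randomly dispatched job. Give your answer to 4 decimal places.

17.4921

For each component E[X²] = Var + (mean)², giving A: 35; B: 5.19501; C: 1.71.
Overall E[X²] = 0.45·35 + 0.23·5.19501 + 0.32·1.71 = 17.4921.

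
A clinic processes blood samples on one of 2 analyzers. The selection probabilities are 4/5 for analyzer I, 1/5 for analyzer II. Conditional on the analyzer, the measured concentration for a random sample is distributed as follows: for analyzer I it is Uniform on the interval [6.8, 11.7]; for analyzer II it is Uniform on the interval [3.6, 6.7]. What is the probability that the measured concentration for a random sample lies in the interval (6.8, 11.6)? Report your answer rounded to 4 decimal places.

0.7837

Conditional on each analyzer, P(6.8 < X < 11.6): I: 0.979592; II: 0.
By total probability, P(6.8 < X < 11.6) = 0.8·0.979592 + 0.2·0 = 0.783673.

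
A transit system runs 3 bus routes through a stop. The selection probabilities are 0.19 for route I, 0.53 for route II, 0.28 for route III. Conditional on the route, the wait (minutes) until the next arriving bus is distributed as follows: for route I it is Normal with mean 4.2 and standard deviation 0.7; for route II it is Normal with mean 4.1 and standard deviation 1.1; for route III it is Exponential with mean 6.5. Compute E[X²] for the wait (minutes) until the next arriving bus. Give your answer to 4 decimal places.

36.6553

For each component E[X²] = Var + (mean)², giving I: 18.13; II: 18.02; III: 84.5.
Overall E[X²] = 0.19·18.13 + 0.53·18.02 + 0.28·84.5 = 36.6553.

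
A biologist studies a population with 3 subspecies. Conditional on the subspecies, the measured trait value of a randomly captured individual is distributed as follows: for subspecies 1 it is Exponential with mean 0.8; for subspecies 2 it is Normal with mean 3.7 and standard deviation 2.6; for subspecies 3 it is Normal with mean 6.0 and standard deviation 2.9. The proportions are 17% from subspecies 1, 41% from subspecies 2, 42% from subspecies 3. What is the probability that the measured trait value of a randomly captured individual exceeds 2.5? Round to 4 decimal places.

0.6576

Conditional on each subspecies, P(X > 2.5): 1: 0.0439369; 2: 0.677794; 3: 0.886264.
By total probability, P(X > 2.5) = 0.17·0.0439369 + 0.41·0.677794 + 0.42·0.886264 = 0.657596.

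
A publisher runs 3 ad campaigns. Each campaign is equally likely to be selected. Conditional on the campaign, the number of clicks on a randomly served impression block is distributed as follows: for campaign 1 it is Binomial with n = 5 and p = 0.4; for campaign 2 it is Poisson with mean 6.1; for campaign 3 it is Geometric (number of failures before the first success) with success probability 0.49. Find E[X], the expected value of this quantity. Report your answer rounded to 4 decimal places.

3.0469

Component means — 1: 2; 2: 6.1; 3: 1.04082.
E[X] = 0.333333·2 + 0.333333·6.1 + 0.333333·1.04082 = 3.04694.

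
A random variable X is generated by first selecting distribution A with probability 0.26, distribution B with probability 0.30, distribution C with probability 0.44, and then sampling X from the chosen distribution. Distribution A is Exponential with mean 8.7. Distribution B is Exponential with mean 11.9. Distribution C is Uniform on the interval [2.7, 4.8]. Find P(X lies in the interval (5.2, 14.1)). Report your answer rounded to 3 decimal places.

0.194

Conditional on each component, P(5.2 < X < 14.1): A: 0.352312; B: 0.340203; C: 0.
By total probability, P(5.2 < X < 14.1) = 0.26·0.352312 + 0.3·0.340203 + 0.44·0 = 0.193662.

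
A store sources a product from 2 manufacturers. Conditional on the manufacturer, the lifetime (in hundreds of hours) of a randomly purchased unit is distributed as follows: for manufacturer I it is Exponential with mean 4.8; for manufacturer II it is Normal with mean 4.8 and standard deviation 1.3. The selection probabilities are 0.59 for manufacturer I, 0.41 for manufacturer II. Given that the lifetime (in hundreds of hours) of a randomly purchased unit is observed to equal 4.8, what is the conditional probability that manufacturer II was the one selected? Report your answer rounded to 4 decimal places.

0.7356

Likelihoods f(4.8 | ·): I: 0.0766416; II: 0.306879.
Posterior ∝ prior × likelihood. Numerator for II: 0.41·0.306879 = 0.12582.
Normalizing constant: 0.59·0.0766416 + 0.41·0.306879 = 0.171039.
P(II | observation) = 0.12582 / 0.171039 = 0.735624.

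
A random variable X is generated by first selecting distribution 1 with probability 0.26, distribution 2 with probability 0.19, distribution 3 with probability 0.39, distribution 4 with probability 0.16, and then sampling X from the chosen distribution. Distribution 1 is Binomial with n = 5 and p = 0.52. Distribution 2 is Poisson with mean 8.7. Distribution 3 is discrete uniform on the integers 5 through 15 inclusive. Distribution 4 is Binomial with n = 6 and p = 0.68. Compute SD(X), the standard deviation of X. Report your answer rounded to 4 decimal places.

Per component, 1: μ=2.6, E[X²]=8.008; 2: μ=8.7, E[X²]=84.39; 3: μ=10, E[X²]=110; 4: μ=4.08, E[X²]=17.952.
E[X] = 0.26·2.6 + 0.19·8.7 + 0.39·10 + 0.16·4.08 = 6.8818.
E[X²] = 0.26·8.008 + 0.19·84.39 + 0.39·110 + 0.16·17.952 = 63.8885.
Var(X) = E[X²] − (E[X])² = 63.8885 − 47.3592 = 16.5293.
SD(X) = √16.5293 = 4.06563.

4.0656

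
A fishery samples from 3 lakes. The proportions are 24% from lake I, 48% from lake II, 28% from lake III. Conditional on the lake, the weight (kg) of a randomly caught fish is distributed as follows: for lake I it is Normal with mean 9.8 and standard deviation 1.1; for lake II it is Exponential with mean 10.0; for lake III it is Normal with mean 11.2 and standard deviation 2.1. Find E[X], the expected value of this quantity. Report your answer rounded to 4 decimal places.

Component means — I: 9.8; II: 10; III: 11.2.
E[X] = 0.24·9.8 + 0.48·10 + 0.28·11.2 = 10.288.

10.2880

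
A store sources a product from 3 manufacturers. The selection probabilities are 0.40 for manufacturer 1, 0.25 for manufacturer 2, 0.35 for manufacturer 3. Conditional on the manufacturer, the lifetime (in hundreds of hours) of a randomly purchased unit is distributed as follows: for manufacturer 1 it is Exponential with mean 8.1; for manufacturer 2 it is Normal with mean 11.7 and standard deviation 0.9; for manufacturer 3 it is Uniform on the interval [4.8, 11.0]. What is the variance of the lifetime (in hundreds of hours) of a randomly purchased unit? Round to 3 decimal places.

Per component, 1: μ=8.1, E[X²]=131.22; 2: μ=11.7, E[X²]=137.7; 3: μ=7.9, E[X²]=65.6133.
E[X] = 0.4·8.1 + 0.25·11.7 + 0.35·7.9 = 8.93.
E[X²] = 0.4·131.22 + 0.25·137.7 + 0.35·65.6133 = 109.878.
Var(X) = E[X²] − (E[X])² = 109.878 − 79.7449 = 30.1328.

30.133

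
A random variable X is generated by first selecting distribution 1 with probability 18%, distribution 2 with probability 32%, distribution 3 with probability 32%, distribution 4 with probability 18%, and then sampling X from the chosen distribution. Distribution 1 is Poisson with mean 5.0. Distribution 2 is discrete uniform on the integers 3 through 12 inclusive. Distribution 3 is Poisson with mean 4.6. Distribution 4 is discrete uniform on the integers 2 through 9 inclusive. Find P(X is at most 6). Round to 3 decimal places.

0.639

Conditional on each component, P(X ≤ 6): 1: 0.762183; 2: 0.4; 3: 0.818029; 4: 0.625.
By total probability, P(X ≤ 6) = 0.18·0.762183 + 0.32·0.4 + 0.32·0.818029 + 0.18·0.625 = 0.639462.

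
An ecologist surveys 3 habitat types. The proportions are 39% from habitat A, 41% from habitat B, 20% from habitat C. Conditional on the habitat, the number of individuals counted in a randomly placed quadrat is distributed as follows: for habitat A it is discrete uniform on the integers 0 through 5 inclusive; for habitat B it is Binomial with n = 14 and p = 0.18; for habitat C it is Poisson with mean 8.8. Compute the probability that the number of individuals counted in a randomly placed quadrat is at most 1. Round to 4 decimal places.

0.2341

Conditional on each habitat, P(X ≤ 1): A: 0.333333; B: 0.25312; C: 0.00147718.
By total probability, P(X ≤ 1) = 0.39·0.333333 + 0.41·0.25312 + 0.2·0.00147718 = 0.234075.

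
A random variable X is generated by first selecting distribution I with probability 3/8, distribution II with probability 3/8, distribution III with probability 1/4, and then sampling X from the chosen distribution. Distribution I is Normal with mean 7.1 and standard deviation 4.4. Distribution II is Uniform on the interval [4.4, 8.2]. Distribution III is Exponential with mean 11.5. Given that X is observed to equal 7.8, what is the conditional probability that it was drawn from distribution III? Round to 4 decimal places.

0.0770

Likelihoods f(7.8 | ·): I: 0.0895285; II: 0.263158; III: 0.0441303.
Posterior ∝ prior × likelihood. Numerator for III: 0.25·0.0441303 = 0.0110326.
Normalizing constant: 0.375·0.0895285 + 0.375·0.263158 + 0.25·0.0441303 = 0.14329.
P(III | observation) = 0.0110326 / 0.14329 = 0.0769948.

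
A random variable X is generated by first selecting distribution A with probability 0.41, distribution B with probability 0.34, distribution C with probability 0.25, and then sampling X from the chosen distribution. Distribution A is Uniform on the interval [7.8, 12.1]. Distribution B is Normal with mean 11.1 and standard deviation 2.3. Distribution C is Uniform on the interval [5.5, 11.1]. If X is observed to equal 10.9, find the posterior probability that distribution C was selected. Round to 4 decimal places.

Likelihoods f(10.9 | ·): A: 0.232558; B: 0.172799; C: 0.178571.
Posterior ∝ prior × likelihood. Numerator for C: 0.25·0.178571 = 0.0446429.
Normalizing constant: 0.41·0.232558 + 0.34·0.172799 + 0.25·0.178571 = 0.198743.
P(C | observation) = 0.0446429 / 0.198743 = 0.224626.

0.2246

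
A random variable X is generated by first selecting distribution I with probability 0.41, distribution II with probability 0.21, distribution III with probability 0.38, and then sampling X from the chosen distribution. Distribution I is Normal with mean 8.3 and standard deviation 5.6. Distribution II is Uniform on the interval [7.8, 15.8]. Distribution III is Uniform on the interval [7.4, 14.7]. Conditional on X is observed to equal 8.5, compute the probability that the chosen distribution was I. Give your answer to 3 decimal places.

0.272

Likelihoods f(8.5 | ·): I: 0.0711943; II: 0.125; III: 0.136986.
Posterior ∝ prior × likelihood. Numerator for I: 0.41·0.0711943 = 0.0291897.
Normalizing constant: 0.41·0.0711943 + 0.21·0.125 + 0.38·0.136986 = 0.107494.
P(I | observation) = 0.0291897 / 0.107494 = 0.271546.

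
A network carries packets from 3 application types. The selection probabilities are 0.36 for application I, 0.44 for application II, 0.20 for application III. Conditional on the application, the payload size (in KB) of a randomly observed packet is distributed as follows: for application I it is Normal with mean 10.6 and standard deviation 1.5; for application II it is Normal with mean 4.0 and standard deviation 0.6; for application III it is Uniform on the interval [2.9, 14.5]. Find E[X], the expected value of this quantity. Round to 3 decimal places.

7.316

Component means — I: 10.6; II: 4; III: 8.7.
E[X] = 0.36·10.6 + 0.44·4 + 0.2·8.7 = 7.316.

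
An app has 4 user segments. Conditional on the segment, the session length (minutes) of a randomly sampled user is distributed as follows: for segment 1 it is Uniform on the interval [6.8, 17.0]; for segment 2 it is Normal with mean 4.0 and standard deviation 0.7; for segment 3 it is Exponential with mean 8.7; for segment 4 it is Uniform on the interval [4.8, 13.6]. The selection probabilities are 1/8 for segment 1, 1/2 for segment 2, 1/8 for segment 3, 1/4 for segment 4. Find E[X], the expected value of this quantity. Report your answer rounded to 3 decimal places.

6.875

Component means — 1: 11.9; 2: 4; 3: 8.7; 4: 9.2.
E[X] = 0.125·11.9 + 0.5·4 + 0.125·8.7 + 0.25·9.2 = 6.875.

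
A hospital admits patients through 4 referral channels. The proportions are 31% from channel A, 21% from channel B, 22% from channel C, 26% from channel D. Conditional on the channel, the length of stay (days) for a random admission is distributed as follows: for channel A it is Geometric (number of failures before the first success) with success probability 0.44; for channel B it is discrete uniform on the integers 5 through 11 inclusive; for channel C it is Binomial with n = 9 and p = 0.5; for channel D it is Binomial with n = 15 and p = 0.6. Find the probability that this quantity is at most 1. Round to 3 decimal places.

Conditional on each channel, P(X ≤ 1): A: 0.6864; B: 0; C: 0.0195312; D: 2.52329e-05.
By total probability, P(X ≤ 1) = 0.31·0.6864 + 0.21·0 + 0.22·0.0195312 + 0.26·2.52329e-05 = 0.217087.

0.217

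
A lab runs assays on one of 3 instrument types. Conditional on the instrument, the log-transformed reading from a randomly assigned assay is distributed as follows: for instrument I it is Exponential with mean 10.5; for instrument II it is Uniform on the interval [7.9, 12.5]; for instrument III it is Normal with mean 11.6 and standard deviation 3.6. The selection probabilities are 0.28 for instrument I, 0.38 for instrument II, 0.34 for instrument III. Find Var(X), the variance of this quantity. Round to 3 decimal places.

Per component, I: μ=10.5, E[X²]=220.5; II: μ=10.2, E[X²]=105.803; III: μ=11.6, E[X²]=147.52.
E[X] = 0.28·10.5 + 0.38·10.2 + 0.34·11.6 = 10.76.
E[X²] = 0.28·220.5 + 0.38·105.803 + 0.34·147.52 = 152.102.
Var(X) = E[X²] − (E[X])² = 152.102 − 115.778 = 36.3245.

36.324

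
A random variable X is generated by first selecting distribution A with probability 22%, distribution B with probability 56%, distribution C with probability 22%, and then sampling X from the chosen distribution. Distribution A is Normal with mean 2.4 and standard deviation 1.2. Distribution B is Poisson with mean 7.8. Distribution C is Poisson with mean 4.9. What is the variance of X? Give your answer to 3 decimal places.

10.694

Per component, A: μ=2.4, E[X²]=7.2; B: μ=7.8, E[X²]=68.64; C: μ=4.9, E[X²]=28.91.
E[X] = 0.22·2.4 + 0.56·7.8 + 0.22·4.9 = 5.974.
E[X²] = 0.22·7.2 + 0.56·68.64 + 0.22·28.91 = 46.3826.
Var(X) = E[X²] − (E[X])² = 46.3826 − 35.6887 = 10.6939.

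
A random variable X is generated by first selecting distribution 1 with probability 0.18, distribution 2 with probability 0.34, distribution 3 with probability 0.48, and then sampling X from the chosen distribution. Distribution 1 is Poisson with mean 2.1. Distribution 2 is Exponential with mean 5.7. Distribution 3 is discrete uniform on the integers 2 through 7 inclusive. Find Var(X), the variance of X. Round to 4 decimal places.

Per component, 1: μ=2.1, E[X²]=6.51; 2: μ=5.7, E[X²]=64.98; 3: μ=4.5, E[X²]=23.1667.
E[X] = 0.18·2.1 + 0.34·5.7 + 0.48·4.5 = 4.476.
E[X²] = 0.18·6.51 + 0.34·64.98 + 0.48·23.1667 = 34.385.
Var(X) = E[X²] − (E[X])² = 34.385 − 20.0346 = 14.3504.

14.3504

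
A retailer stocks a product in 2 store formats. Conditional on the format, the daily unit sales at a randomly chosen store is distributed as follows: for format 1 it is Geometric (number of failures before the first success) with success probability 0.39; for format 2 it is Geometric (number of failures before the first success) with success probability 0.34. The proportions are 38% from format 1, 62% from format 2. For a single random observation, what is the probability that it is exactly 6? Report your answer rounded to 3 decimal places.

Conditional on each format, P(X = 6): 1: 0.0200929; 2: 0.0281023.
By total probability, P(X = 6) = 0.38·0.0200929 + 0.62·0.0281023 = 0.0250588.

0.025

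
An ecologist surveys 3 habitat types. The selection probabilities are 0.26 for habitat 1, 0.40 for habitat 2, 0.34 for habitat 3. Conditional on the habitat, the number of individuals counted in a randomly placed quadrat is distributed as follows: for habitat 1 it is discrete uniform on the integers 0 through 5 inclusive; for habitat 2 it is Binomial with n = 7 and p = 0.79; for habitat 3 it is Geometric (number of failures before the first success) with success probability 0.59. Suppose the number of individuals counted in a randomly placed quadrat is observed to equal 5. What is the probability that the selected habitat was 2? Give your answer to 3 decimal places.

Likelihoods P(X=5 | ·): 1: 0.166667; 2: 0.284966; 3: 0.00683552.
Posterior ∝ prior × likelihood. Numerator for 2: 0.4·0.284966 = 0.113986.
Normalizing constant: 0.26·0.166667 + 0.4·0.284966 + 0.34·0.00683552 = 0.159644.
P(2 | observation) = 0.113986 / 0.159644 = 0.714005.

0.714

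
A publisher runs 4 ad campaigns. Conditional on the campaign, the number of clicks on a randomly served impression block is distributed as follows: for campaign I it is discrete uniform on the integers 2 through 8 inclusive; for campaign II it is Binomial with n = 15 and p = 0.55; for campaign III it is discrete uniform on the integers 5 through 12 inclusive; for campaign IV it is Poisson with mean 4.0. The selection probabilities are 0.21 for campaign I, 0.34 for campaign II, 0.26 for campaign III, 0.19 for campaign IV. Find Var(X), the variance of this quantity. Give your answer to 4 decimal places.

Per component, I: μ=5, E[X²]=29; II: μ=8.25, E[X²]=71.775; III: μ=8.5, E[X²]=77.5; IV: μ=4, E[X²]=20.
E[X] = 0.21·5 + 0.34·8.25 + 0.26·8.5 + 0.19·4 = 6.825.
E[X²] = 0.21·29 + 0.34·71.775 + 0.26·77.5 + 0.19·20 = 54.4435.
Var(X) = E[X²] − (E[X])² = 54.4435 − 46.5806 = 7.86288.

7.8629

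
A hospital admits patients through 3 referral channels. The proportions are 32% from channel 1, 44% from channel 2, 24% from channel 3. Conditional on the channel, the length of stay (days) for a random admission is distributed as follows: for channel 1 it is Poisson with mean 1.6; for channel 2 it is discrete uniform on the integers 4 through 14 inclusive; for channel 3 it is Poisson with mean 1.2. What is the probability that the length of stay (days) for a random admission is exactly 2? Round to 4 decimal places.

Conditional on each channel, P(X = 2): 1: 0.258428; 2: 0; 3: 0.21686.
By total probability, P(X = 2) = 0.32·0.258428 + 0.44·0 + 0.24·0.21686 = 0.134743.

0.1347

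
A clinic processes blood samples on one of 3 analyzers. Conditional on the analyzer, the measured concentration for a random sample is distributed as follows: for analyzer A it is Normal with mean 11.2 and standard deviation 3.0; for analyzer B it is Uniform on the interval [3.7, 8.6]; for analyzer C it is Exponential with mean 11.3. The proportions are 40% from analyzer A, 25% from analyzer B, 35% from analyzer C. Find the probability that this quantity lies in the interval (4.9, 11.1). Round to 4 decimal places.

0.4721

Conditional on each analyzer, P(4.9 < X < 11.1): A: 0.46884; B: 0.755102; C: 0.273705.
By total probability, P(4.9 < X < 11.1) = 0.4·0.46884 + 0.25·0.755102 + 0.35·0.273705 = 0.472108.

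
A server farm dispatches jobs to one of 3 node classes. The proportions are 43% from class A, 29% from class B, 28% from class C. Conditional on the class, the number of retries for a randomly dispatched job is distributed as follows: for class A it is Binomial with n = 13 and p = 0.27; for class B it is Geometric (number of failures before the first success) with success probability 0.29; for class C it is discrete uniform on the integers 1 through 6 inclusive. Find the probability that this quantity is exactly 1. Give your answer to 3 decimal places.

0.141

Conditional on each class, P(X = 1): A: 0.0803862; B: 0.2059; C: 0.166667.
By total probability, P(X = 1) = 0.43·0.0803862 + 0.29·0.2059 + 0.28·0.166667 = 0.140944.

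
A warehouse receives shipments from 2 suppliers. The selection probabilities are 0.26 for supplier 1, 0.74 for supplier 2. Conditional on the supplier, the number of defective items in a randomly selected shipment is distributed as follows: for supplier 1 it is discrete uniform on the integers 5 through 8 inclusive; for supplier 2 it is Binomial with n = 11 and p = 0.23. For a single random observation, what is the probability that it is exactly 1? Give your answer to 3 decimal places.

0.137

Conditional on each supplier, P(X = 1): 1: 0; 2: 0.185365.
By total probability, P(X = 1) = 0.26·0 + 0.74·0.185365 = 0.13717.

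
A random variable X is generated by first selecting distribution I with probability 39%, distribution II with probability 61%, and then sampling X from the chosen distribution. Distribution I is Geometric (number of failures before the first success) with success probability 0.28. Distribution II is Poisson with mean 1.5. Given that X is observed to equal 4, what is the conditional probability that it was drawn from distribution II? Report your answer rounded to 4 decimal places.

Likelihoods P(X=4 | ·): I: 0.0752468; II: 0.0470665.
Posterior ∝ prior × likelihood. Numerator for II: 0.61·0.0470665 = 0.0287106.
Normalizing constant: 0.39·0.0752468 + 0.61·0.0470665 = 0.0580568.
P(II | observation) = 0.0287106 / 0.0580568 = 0.494525.

0.4945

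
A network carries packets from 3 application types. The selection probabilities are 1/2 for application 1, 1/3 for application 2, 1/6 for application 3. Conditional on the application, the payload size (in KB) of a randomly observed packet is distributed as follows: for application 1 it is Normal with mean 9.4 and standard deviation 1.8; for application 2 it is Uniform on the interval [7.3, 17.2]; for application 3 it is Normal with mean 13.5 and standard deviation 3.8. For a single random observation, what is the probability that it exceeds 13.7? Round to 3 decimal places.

0.202

Conditional on each application, P(X > 13.7): 1: 0.00844971; 2: 0.353535; 3: 0.479013.
By total probability, P(X > 13.7) = 0.5·0.00844971 + 0.333333·0.353535 + 0.166667·0.479013 = 0.201905.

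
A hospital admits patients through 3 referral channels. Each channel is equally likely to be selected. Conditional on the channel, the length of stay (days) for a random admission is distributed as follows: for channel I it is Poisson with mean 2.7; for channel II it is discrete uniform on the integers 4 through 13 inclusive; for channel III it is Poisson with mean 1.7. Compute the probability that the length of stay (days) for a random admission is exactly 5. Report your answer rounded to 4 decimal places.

0.0673

Conditional on each channel, P(X = 5): I: 0.0803605; II: 0.1; III: 0.0216154.
By total probability, P(X = 5) = 0.333333·0.0803605 + 0.333333·0.1 + 0.333333·0.0216154 = 0.0673253.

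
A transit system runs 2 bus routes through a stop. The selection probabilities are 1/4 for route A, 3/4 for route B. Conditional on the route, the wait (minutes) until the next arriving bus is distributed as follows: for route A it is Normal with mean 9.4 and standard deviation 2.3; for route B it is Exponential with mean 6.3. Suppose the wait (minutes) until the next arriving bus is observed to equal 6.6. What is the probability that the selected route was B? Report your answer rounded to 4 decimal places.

0.6689

Likelihoods f(6.6 | ·): A: 0.0826725; B: 0.0556781.
Posterior ∝ prior × likelihood. Numerator for B: 0.75·0.0556781 = 0.0417586.
Normalizing constant: 0.25·0.0826725 + 0.75·0.0556781 = 0.0624267.
P(B | observation) = 0.0417586 / 0.0624267 = 0.668922.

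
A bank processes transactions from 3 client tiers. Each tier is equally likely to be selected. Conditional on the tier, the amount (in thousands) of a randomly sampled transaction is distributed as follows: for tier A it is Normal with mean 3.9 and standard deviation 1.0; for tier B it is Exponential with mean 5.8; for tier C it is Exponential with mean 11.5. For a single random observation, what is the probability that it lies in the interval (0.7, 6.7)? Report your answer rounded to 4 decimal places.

0.6502

Conditional on each tier, P(0.7 < X < 6.7): A: 0.996758; B: 0.571306; C: 0.382506.
By total probability, P(0.7 < X < 6.7) = 0.333333·0.996758 + 0.333333·0.571306 + 0.333333·0.382506 = 0.65019.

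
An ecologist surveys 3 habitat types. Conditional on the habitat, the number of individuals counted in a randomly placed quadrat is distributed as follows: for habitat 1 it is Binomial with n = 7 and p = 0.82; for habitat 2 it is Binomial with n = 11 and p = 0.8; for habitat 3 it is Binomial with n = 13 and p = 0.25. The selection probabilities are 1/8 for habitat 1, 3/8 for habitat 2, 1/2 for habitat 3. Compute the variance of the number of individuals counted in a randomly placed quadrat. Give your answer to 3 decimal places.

8.610

Per component, 1: μ=5.74, E[X²]=33.9808; 2: μ=8.8, E[X²]=79.2; 3: μ=3.25, E[X²]=13.
E[X] = 0.125·5.74 + 0.375·8.8 + 0.5·3.25 = 5.6425.
E[X²] = 0.125·33.9808 + 0.375·79.2 + 0.5·13 = 40.4476.
Var(X) = E[X²] − (E[X])² = 40.4476 − 31.8378 = 8.60979.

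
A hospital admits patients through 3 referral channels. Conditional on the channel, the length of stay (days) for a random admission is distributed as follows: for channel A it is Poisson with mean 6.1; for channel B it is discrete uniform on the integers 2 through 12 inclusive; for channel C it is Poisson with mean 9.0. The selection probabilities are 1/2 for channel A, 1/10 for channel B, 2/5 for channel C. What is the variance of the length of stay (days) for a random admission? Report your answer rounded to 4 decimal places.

9.5325

Per component, A: μ=6.1, E[X²]=43.31; B: μ=7, E[X²]=59; C: μ=9, E[X²]=90.
E[X] = 0.5·6.1 + 0.1·7 + 0.4·9 = 7.35.
E[X²] = 0.5·43.31 + 0.1·59 + 0.4·90 = 63.555.
Var(X) = E[X²] − (E[X])² = 63.555 − 54.0225 = 9.5325.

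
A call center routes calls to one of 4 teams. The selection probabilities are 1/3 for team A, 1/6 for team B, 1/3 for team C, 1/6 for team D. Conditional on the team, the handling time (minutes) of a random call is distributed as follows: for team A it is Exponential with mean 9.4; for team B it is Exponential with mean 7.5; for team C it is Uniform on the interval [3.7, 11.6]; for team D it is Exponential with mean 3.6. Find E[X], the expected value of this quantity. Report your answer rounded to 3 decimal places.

Component means — A: 9.4; B: 7.5; C: 7.65; D: 3.6.
E[X] = 0.333333·9.4 + 0.166667·7.5 + 0.333333·7.65 + 0.166667·3.6 = 7.53333.

7.533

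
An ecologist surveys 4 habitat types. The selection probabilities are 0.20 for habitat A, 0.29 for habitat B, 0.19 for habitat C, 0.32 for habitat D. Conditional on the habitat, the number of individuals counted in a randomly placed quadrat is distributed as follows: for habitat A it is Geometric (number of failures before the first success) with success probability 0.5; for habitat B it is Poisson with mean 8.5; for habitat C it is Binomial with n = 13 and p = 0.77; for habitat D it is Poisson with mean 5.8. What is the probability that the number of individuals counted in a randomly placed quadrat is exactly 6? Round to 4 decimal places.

0.0860

Conditional on each habitat, P(X = 6): A: 0.0078125; B: 0.106581; C: 0.0121775; D: 0.160076.
By total probability, P(X = 6) = 0.2·0.0078125 + 0.29·0.106581 + 0.19·0.0121775 + 0.32·0.160076 = 0.086009.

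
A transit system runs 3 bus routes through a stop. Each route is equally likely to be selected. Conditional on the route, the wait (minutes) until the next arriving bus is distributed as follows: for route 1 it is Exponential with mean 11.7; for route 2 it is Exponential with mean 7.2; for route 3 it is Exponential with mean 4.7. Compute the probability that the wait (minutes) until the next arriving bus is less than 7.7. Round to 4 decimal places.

Conditional on each route, P(X < 7.7): 1: 0.482176; 2: 0.656801; 3: 0.805689.
By total probability, P(X < 7.7) = 0.333333·0.482176 + 0.333333·0.656801 + 0.333333·0.805689 = 0.648222.

0.6482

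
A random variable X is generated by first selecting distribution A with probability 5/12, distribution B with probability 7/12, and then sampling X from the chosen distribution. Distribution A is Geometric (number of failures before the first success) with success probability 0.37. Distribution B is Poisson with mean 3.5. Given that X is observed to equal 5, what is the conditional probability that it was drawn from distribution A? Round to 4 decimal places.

0.1656

Likelihoods P(X=5 | ·): A: 0.0367202; B: 0.132169.
Posterior ∝ prior × likelihood. Numerator for A: 0.416667·0.0367202 = 0.0153001.
Normalizing constant: 0.416667·0.0367202 + 0.583333·0.132169 = 0.0923984.
P(A | observation) = 0.0153001 / 0.0923984 = 0.165588.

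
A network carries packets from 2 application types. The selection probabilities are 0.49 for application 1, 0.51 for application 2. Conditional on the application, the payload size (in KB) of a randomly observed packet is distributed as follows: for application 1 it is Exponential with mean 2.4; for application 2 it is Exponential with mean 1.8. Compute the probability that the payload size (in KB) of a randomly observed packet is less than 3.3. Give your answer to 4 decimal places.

Conditional on each application, P(X < 3.3): 1: 0.74716; 2: 0.84012.
By total probability, P(X < 3.3) = 0.49·0.74716 + 0.51·0.84012 = 0.79457.

0.7946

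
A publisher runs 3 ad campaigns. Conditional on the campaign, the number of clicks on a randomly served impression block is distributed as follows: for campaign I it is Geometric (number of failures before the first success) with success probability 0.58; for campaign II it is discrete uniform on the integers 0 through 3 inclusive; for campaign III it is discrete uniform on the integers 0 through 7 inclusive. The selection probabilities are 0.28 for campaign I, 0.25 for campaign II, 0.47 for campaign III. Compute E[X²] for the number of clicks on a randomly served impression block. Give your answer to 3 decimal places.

9.596

For each component E[X²] = Var + (mean)², giving I: 1.77289; II: 3.5; III: 17.5.
Overall E[X²] = 0.28·1.77289 + 0.25·3.5 + 0.47·17.5 = 9.59641.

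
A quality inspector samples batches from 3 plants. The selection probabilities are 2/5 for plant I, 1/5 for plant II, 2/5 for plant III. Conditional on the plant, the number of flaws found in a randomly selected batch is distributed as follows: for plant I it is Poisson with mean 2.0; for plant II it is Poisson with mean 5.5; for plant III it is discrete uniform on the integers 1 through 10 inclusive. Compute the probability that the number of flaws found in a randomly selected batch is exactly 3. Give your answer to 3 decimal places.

0.135

Conditional on each plant, P(X = 3): I: 0.180447; II: 0.113323; III: 0.1.
By total probability, P(X = 3) = 0.4·0.180447 + 0.2·0.113323 + 0.4·0.1 = 0.134843.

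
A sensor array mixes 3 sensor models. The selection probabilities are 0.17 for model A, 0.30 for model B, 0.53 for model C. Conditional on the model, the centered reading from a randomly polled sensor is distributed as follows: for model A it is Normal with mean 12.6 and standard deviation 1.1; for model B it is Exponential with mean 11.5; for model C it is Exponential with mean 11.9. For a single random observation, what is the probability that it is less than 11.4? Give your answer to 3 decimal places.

0.539

Conditional on each model, P(X < 11.4): A: 0.137656; B: 0.628908; C: 0.616334.
By total probability, P(X < 11.4) = 0.17·0.137656 + 0.3·0.628908 + 0.53·0.616334 = 0.538731.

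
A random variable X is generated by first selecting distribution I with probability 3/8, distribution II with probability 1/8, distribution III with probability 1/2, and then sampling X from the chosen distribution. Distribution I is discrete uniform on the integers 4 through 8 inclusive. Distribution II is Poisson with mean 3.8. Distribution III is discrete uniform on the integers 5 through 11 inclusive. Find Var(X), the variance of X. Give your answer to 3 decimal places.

5.304

Per component, I: μ=6, E[X²]=38; II: μ=3.8, E[X²]=18.24; III: μ=8, E[X²]=68.
E[X] = 0.375·6 + 0.125·3.8 + 0.5·8 = 6.725.
E[X²] = 0.375·38 + 0.125·18.24 + 0.5·68 = 50.53.
Var(X) = E[X²] − (E[X])² = 50.53 − 45.2256 = 5.30438.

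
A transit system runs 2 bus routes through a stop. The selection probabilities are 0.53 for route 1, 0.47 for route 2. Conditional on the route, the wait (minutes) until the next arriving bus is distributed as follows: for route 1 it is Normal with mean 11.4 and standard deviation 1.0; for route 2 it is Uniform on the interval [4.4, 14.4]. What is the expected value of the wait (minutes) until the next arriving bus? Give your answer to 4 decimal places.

10.4600

Component means — 1: 11.4; 2: 9.4.
E[X] = 0.53·11.4 + 0.47·9.4 = 10.46.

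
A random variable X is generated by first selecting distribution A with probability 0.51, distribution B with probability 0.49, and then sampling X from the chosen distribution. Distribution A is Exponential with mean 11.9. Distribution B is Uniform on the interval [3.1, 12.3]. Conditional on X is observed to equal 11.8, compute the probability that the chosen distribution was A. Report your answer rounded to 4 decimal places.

Likelihoods f(11.8 | ·): A: 0.0311751; B: 0.108696.
Posterior ∝ prior × likelihood. Numerator for A: 0.51·0.0311751 = 0.0158993.
Normalizing constant: 0.51·0.0311751 + 0.49·0.108696 = 0.0691602.
P(A | observation) = 0.0158993 / 0.0691602 = 0.229891.

0.2299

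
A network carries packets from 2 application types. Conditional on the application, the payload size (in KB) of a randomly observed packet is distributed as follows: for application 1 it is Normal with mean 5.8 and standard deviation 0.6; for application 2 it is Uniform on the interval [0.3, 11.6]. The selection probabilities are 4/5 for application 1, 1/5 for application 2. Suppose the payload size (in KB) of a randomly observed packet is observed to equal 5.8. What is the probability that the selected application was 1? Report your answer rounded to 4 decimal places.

0.9678

Likelihoods f(5.8 | ·): 1: 0.664904; 2: 0.0884956.
Posterior ∝ prior × likelihood. Numerator for 1: 0.8·0.664904 = 0.531923.
Normalizing constant: 0.8·0.664904 + 0.2·0.0884956 = 0.549622.
P(1 | observation) = 0.531923 / 0.549622 = 0.967798.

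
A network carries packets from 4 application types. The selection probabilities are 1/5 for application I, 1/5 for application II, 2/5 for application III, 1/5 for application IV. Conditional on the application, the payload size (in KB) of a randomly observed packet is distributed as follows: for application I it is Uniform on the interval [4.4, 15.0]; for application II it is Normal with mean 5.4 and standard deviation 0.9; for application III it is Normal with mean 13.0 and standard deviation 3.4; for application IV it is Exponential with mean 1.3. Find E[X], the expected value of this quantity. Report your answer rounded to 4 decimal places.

8.4800

Component means — I: 9.7; II: 5.4; III: 13; IV: 1.3.
E[X] = 0.2·9.7 + 0.2·5.4 + 0.4·13 + 0.2·1.3 = 8.48.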